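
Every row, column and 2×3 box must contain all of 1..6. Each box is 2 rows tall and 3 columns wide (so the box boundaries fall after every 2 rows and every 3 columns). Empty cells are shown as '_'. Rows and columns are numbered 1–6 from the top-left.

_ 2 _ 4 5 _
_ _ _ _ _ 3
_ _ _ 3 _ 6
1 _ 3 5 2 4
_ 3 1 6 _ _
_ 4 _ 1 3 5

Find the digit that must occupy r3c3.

r1c3 = 6: row 1 has {2,4,5}; col 3 has {1,3}; box has {2} → only 6 remains.
r1c6 = 1: row 1 has {2,4,5,6}; col 6 has {3,4,5,6}; box has {3,4,5} → only 1 remains.
r2c4 = 2: row 2 has {3}; col 4 has {1,3,4,5,6}; box has {1,3,4,5} → only 2 remains.
r2c5 = 6: row 2 has {2,3}; col 5 has {2,3,5}; box has {1,2,3,4,5} → only 6 remains.
r3c2 = 5: row 3 has {3,6}; col 2 has {2,3,4}; box has {1,3} → only 5 remains.
r3c5 = 1: row 3 has {3,5,6}; col 5 has {2,3,5,6}; box has {2,3,4,5,6} → only 1 remains.
r4c2 = 6: row 4 has {1,2,3,4,5}; col 2 has {2,3,4,5}; box has {1,3,5} → only 6 remains.
r5c5 = 4: row 5 has {1,3,6}; col 5 has {1,2,3,5,6}; box has {1,3,5,6} → only 4 remains.
r5c6 = 2: row 5 has {1,3,4,6}; col 6 has {1,3,4,5,6}; box has {1,3,4,5,6} → only 2 remains.
r6c3 = 2: row 6 has {1,3,4,5}; col 3 has {1,3,6}; box has {1,3,4} → only 2 remains.
r1c1 = 3: row 1 has {1,2,4,5,6}; col 1 has {1}; box has {2,6} → only 3 remains.
r2c2 = 1: row 2 has {2,3,6}; col 2 has {2,3,4,5,6}; box has {2,3,6} → only 1 remains.
r3c3 = 4: row 3 has {1,3,5,6}; col 3 has {1,2,3,6}; box has {1,3,5,6} → only 4 remains.

4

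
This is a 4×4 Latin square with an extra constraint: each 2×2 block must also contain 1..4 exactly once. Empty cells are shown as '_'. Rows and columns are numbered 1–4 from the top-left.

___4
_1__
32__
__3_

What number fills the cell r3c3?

r1c1 = 2 (sole candidate).
r1c2 = 3 (sole candidate).
r1c3 = 1 (sole candidate).
r2c1 = 4 (sole candidate).
r2c3 = 2 (sole candidate).
r2c4 = 3 (sole candidate).
r3c3 = 4: row 3 has {2,3}; col 3 has {1,2,3}; box has {3} → only 4 remains.

4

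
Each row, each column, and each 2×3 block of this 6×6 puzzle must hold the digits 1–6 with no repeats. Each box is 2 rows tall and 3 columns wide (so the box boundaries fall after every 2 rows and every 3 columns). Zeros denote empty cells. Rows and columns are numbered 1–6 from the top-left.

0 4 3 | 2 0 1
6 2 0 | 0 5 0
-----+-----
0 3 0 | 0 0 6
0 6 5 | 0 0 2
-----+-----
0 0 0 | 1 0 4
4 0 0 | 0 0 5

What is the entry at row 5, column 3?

6

row 1, column 1 = 5: row 1 has {1,2,3,4}; col 1 has {4,6}; box has {2,3,4,6} → only 5 remains.
row 1, column 5 = 6: row 1 has {1,2,3,4,5}; col 5 has {5}; box has {1,2,5} → only 6 remains.
row 2, column 3 = 1: row 2 has {2,5,6}; col 3 has {3,5}; box has {2,3,4,5,6} → only 1 remains.
row 2, column 6 = 3: row 2 has {1,2,5,6}; col 6 has {1,2,4,5,6}; box has {1,2,5,6} → only 3 remains.
row 4, column 1 = 1: row 4 has {2,5,6}; col 1 has {4,5,6}; box has {3,5,6} → only 1 remains.
row 5, column 2 = 5: row 5 has {1,4}; col 2 has {2,3,4,6}; box has {4} → only 5 remains.
row 6, column 2 = 1: row 6 has {4,5}; col 2 has {2,3,4,5,6}; box has {4,5} → only 1 remains.
row 2, column 4 = 4: row 2 has {1,2,3,5,6}; col 4 has {1,2}; box has {1,2,3,5,6} → only 4 remains.
row 3, column 1 = 2: row 3 has {3,6}; col 1 has {1,4,5,6}; box has {1,3,5,6} → only 2 remains.
row 3, column 3 = 4: row 3 has {2,3,6}; col 3 has {1,3,5}; box has {1,2,3,5,6} → only 4 remains.
row 3, column 4 = 5: row 3 has {2,3,4,6}; col 4 has {1,2,4}; box has {2,6} → only 5 remains.
row 3, column 5 = 1: row 3 has {2,3,4,5,6}; col 5 has {5,6}; box has {2,5,6} → only 1 remains.
row 4, column 4 = 3: row 4 has {1,2,5,6}; col 4 has {1,2,4,5}; box has {1,2,5,6} → only 3 remains.
row 4, column 5 = 4: row 4 has {1,2,3,5,6}; col 5 has {1,5,6}; box has {1,2,3,5,6} → only 4 remains.
row 5, column 1 = 3: row 5 has {1,4,5}; col 1 has {1,2,4,5,6}; box has {1,4,5} → only 3 remains.
row 5, column 5 = 2: row 5 has {1,3,4,5}; col 5 has {1,4,5,6}; box has {1,4,5} → only 2 remains.
row 6, column 4 = 6: row 6 has {1,4,5}; col 4 has {1,2,3,4,5}; box has {1,2,4,5} → only 6 remains.
row 6, column 5 = 3: row 6 has {1,4,5,6}; col 5 has {1,2,4,5,6}; box has {1,2,4,5,6} → only 3 remains.
row 5, column 3 = 6: row 5 has {1,2,3,4,5}; col 3 has {1,3,4,5}; box has {1,3,4,5} → only 6 remains.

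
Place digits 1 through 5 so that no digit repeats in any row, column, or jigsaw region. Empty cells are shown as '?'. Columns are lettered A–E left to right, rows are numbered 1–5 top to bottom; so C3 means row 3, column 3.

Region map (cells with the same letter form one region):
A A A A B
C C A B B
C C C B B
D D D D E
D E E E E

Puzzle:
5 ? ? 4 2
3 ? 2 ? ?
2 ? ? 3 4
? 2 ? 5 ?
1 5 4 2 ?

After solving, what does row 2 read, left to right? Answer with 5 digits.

34215

D2 = 1: row 2 has {2,3}; col 4 has {2,3,4,5}; region has {2,3,4} → only 1 remains.
E2 = 5: row 2 has {1,2,3}; col 5 has {2,4}; region has {1,2,3,4} → only 5 remains.
B3 = 1 (sole candidate).
C3 = 5 (sole candidate).
A4 = 4 (sole candidate).
C4 = 3 (sole candidate).
E4 = 1 (sole candidate).
E5 = 3 (sole candidate).
B1 = 3 (sole candidate).
C1 = 1 (sole candidate).
B2 = 4: row 2 has {1,2,3,5}; col 2 has {1,2,3,5}; region has {1,2,3,5} → only 4 remains.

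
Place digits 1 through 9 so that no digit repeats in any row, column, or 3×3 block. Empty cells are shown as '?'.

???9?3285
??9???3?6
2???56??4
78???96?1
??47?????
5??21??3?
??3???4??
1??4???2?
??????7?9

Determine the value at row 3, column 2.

3

row 4, column 3 = 2: row 4 has {1,6,7,8,9}; col 3 has {3,4,9}; box has {4,5,7,8} → only 2 remains.
row 6, column 3 = 6: row 6 has {1,2,3,5}; col 3 has {2,3,4,9}; box has {2,4,5,7,8} → only 6 remains.
row 7, column 9 = 8: row 7 has {3,4}; col 9 has {1,4,5,6,9}; box has {2,4,7,9} → only 8 remains.
row 8, column 7 = 5: row 8 has {1,2,4}; col 7 has {2,3,4,6,7}; box has {2,4,7,8,9} → only 5 remains.
row 8, column 9 = 3: row 8 has {1,2,4,5}; col 9 has {1,4,5,6,8,9}; box has {2,4,5,7,8,9} → only 3 remains.
row 5, column 9 = 2: row 5 has {4,7}; col 9 has {1,3,4,5,6,8,9}; box has {1,3,6} → only 2 remains.
row 6, column 2 = 9: row 6 has {1,2,3,5,6}; col 2 has {8}; box has {2,4,5,6,7,8} → only 9 remains.
row 6, column 7 = 8: row 6 has {1,2,3,5,6,9}; col 7 has {2,3,4,5,6,7}; box has {1,2,3,6} → only 8 remains.
row 6, column 9 = 7: row 6 has {1,2,3,5,6,8,9}; col 9 has {1,2,3,4,5,6,8,9}; box has {1,2,3,6,8} → only 7 remains.
row 5, column 1 = 3: row 5 has {2,4,7}; col 1 has {1,2,5,7}; box has {2,4,5,6,7,8,9} → only 3 remains.
row 5, column 2 = 1: row 5 has {2,3,4,7}; col 2 has {8,9}; box has {2,3,4,5,6,7,8,9} → only 1 remains.
row 5, column 7 = 9: row 5 has {1,2,3,4,7}; col 7 has {2,3,4,5,6,7,8}; box has {1,2,3,6,7,8} → only 9 remains.
row 5, column 8 = 5: row 5 has {1,2,3,4,7,9}; col 8 has {2,3,8}; box has {1,2,3,6,7,8,9} → only 5 remains.
row 6, column 6 = 4: row 6 has {1,2,3,5,6,7,8,9}; col 6 has {3,6,9}; box has {1,2,7,9} → only 4 remains.
row 3, column 7 = 1: row 3 has {2,4,5,6}; col 7 has {2,3,4,5,6,7,8,9}; box has {2,3,4,5,6,8} → only 1 remains.
row 4, column 5 = 3: row 4 has {1,2,6,7,8,9}; col 5 has {1,5}; box has {1,2,4,7,9} → only 3 remains.
row 4, column 8 = 4: row 4 has {1,2,3,6,7,8,9}; col 8 has {2,3,5,8}; box has {1,2,3,5,6,7,8,9} → only 4 remains.
row 5, column 6 = 8: row 5 has {1,2,3,4,5,7,9}; col 6 has {3,4,6,9}; box has {1,2,3,4,7,9} → only 8 remains.
row 8, column 6 = 7: row 8 has {1,2,3,4,5}; col 6 has {3,4,6,8,9}; box has {4} → only 7 remains.
row 2, column 8 = 7: row 2 has {3,6,9}; col 8 has {2,3,4,5,8}; box has {1,2,3,4,5,6,8} → only 7 remains.
row 3, column 4 = 8: row 3 has {1,2,4,5,6}; col 4 has {2,4,7,9}; box has {3,5,6,9} → only 8 remains.
row 3, column 8 = 9: row 3 has {1,2,4,5,6,8}; col 8 has {2,3,4,5,7,8}; box has {1,2,3,4,5,6,7,8} → only 9 remains.
row 4, column 4 = 5: row 4 has {1,2,3,4,6,7,8,9}; col 4 has {2,4,7,8,9}; box has {1,2,3,4,7,8,9} → only 5 remains.
row 5, column 5 = 6: row 5 has {1,2,3,4,5,7,8,9}; col 5 has {1,3,5}; box has {1,2,3,4,5,7,8,9} → only 6 remains.
row 8, column 2 = 6: row 8 has {1,2,3,4,5,7}; col 2 has {1,8,9}; box has {1,3} → only 6 remains.
row 8, column 3 = 8: row 8 has {1,2,3,4,5,6,7}; col 3 has {2,3,4,6,9}; box has {1,3,6} → only 8 remains.
row 8, column 5 = 9: row 8 has {1,2,3,4,5,6,7,8}; col 5 has {1,3,5,6}; box has {4,7} → only 9 remains.
row 9, column 1 = 4: row 9 has {7,9}; col 1 has {1,2,3,5,7}; box has {1,3,6,8} → only 4 remains.
row 9, column 3 = 5: row 9 has {4,7,9}; col 3 has {2,3,4,6,8,9}; box has {1,3,4,6,8} → only 5 remains.
row 1, column 1 = 6: row 1 has {2,3,5,8,9}; col 1 has {1,2,3,4,5,7}; box has {2,9} → only 6 remains.
row 2, column 1 = 8: row 2 has {3,6,7,9}; col 1 has {1,2,3,4,5,6,7}; box has {2,6,9} → only 8 remains.
row 2, column 4 = 1: row 2 has {3,6,7,8,9}; col 4 has {2,4,5,7,8,9}; box has {3,5,6,8,9} → only 1 remains.
row 2, column 6 = 2: row 2 has {1,3,6,7,8,9}; col 6 has {3,4,6,7,8,9}; box has {1,3,5,6,8,9} → only 2 remains.
row 3, column 3 = 7: row 3 has {1,2,4,5,6,8,9}; col 3 has {2,3,4,5,6,8,9}; box has {2,6,8,9} → only 7 remains.
row 7, column 1 = 9: row 7 has {3,4,8}; col 1 has {1,2,3,4,5,6,7,8}; box has {1,3,4,5,6,8} → only 9 remains.
row 7, column 4 = 6: row 7 has {3,4,8,9}; col 4 has {1,2,4,5,7,8,9}; box has {4,7,9} → only 6 remains.
row 7, column 5 = 2: row 7 has {3,4,6,8,9}; col 5 has {1,3,5,6,9}; box has {4,6,7,9} → only 2 remains.
row 7, column 8 = 1: row 7 has {2,3,4,6,8,9}; col 8 has {2,3,4,5,7,8,9}; box has {2,3,4,5,7,8,9} → only 1 remains.
row 9, column 2 = 2: row 9 has {4,5,7,9}; col 2 has {1,6,8,9}; box has {1,3,4,5,6,8,9} → only 2 remains.
row 9, column 4 = 3: row 9 has {2,4,5,7,9}; col 4 has {1,2,4,5,6,7,8,9}; box has {2,4,6,7,9} → only 3 remains.
row 9, column 5 = 8: row 9 has {2,3,4,5,7,9}; col 5 has {1,2,3,5,6,9}; box has {2,3,4,6,7,9} → only 8 remains.
row 9, column 6 = 1: row 9 has {2,3,4,5,7,8,9}; col 6 has {2,3,4,6,7,8,9}; box has {2,3,4,6,7,8,9} → only 1 remains.
row 9, column 8 = 6: row 9 has {1,2,3,4,5,7,8,9}; col 8 has {1,2,3,4,5,7,8,9}; box has {1,2,3,4,5,7,8,9} → only 6 remains.
row 1, column 2 = 4: row 1 has {2,3,5,6,8,9}; col 2 has {1,2,6,8,9}; box has {2,6,7,8,9} → only 4 remains.
row 1, column 3 = 1: row 1 has {2,3,4,5,6,8,9}; col 3 has {2,3,4,5,6,7,8,9}; box has {2,4,6,7,8,9} → only 1 remains.
row 1, column 5 = 7: row 1 has {1,2,3,4,5,6,8,9}; col 5 has {1,2,3,5,6,8,9}; box has {1,2,3,5,6,8,9} → only 7 remains.
row 2, column 2 = 5: row 2 has {1,2,3,6,7,8,9}; col 2 has {1,2,4,6,8,9}; box has {1,2,4,6,7,8,9} → only 5 remains.
row 2, column 5 = 4: row 2 has {1,2,3,5,6,7,8,9}; col 5 has {1,2,3,5,6,7,8,9}; box has {1,2,3,5,6,7,8,9} → only 4 remains.
row 3, column 2 = 3: row 3 has {1,2,4,5,6,7,8,9}; col 2 has {1,2,4,5,6,8,9}; box has {1,2,4,5,6,7,8,9} → only 3 remains.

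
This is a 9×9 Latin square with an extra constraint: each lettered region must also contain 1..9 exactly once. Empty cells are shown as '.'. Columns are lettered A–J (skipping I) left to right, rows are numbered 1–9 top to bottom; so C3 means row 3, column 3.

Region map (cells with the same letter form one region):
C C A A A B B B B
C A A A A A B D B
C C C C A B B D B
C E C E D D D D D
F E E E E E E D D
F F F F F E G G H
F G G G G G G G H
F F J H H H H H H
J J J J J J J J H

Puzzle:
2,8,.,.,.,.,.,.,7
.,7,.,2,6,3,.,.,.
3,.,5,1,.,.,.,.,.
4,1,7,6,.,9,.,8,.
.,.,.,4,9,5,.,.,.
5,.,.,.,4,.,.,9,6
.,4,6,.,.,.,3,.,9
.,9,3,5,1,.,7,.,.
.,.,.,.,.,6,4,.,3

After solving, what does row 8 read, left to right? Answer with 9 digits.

693518724

D1 = 9: row 1 has {2,7,8}; col 4 has {1,2,4,5,6}; region has {2,3,6,7} → only 9 remains.
E1 = 5: row 1 has {2,7,8,9}; col 5 has {1,4,6,9}; region has {2,3,6,7,9} → only 5 remains.
A2 = 9: row 2 has {2,3,6,7}; col 1 has {2,3,4,5}; region has {1,2,3,4,5,7,8} → only 9 remains.
B3 = 6: row 3 has {1,3,5}; col 2 has {1,4,7,8,9}; region has {1,2,3,4,5,7,8,9} → only 6 remains.
E3 = 8: row 3 has {1,3,5,6}; col 5 has {1,4,5,6,9}; region has {2,3,5,6,7,9} → only 8 remains.
H1 = 3: in row 1, 3 can only go here (every other open cell in that row sees a 3).
G1 = 6: in row 1, 6 can only go here (every other open cell in that row sees a 6).
G3 = 9: in row 3, 9 can only go here (every other open cell in that row sees a 9).
H3 = 7: in row 3, 7 can only go here (every other open cell in that row sees a 7).
E4 = 3: in row 4, 3 can only go here (every other open cell in that row sees a 3).
B5 = 3: in row 5, 3 can only go here (every other open cell in that row sees a 3).
A5 = 7: in row 5, 7 can only go here (every other open cell in that row sees a 7).
B6 = 2: row 6 has {4,5,6,9}; col 2 has {1,3,4,6,7,8,9}; region has {4,5,7,9} → only 2 remains.
B9 = 5: row 9 has {3,4,6}; col 2 has {1,2,3,4,6,7,8,9}; region has {3,4,6} → only 5 remains.
H5 = 6: in row 5, 6 can only go here (every other open cell in that row sees a 6).
J5 = 1: in row 5, 1 can only go here (every other open cell in that row sees a 1).
D6 = 3: in row 6, 3 can only go here (every other open cell in that row sees a 3).
F6 = 7: in row 6, 7 can only go here (every other open cell in that row sees a 7).
H7 = 5: in row 7, 5 can only go here (every other open cell in that row sees a 5).
H2 = 4: row 2 has {2,3,6,7,9}; col 8 has {3,5,6,7,8,9}; region has {1,3,6,7,8,9} → only 4 remains.
H8 = 2: row 8 has {1,3,5,7,9}; col 8 has {3,4,5,6,7,8,9}; region has {1,3,5,6,7,9} → only 2 remains.
H9 = 1: row 9 has {3,4,5,6}; col 8 has {2,3,4,5,6,7,8,9}; region has {3,4,5,6} → only 1 remains.
C2 = 1: row 2 has {2,3,4,6,7,9}; col 3 has {3,5,6,7}; region has {2,3,5,6,7,8,9} → only 1 remains.
C6 = 8: row 6 has {2,3,4,5,6,7,9}; col 3 has {1,3,5,6,7}; region has {2,3,4,5,7,9} → only 8 remains.
G6 = 1: row 6 has {2,3,4,5,6,7,8,9}; col 7 has {3,4,6,7,9}; region has {3,4,5,6,9} → only 1 remains.
A7 = 1: row 7 has {3,4,5,6,9}; col 1 has {2,3,4,5,7,9}; region has {2,3,4,5,7,8,9} → only 1 remains.
A8 = 6: row 8 has {1,2,3,5,7,9}; col 1 has {1,2,3,4,5,7,9}; region has {1,2,3,4,5,7,8,9} → only 6 remains.
A9 = 8: row 9 has {1,3,4,5,6}; col 1 has {1,2,3,4,5,6,7,9}; region has {1,3,4,5,6} → only 8 remains.
D9 = 7: row 9 has {1,3,4,5,6,8}; col 4 has {1,2,3,4,5,6,9}; region has {1,3,4,5,6,8} → only 7 remains.
E9 = 2: row 9 has {1,3,4,5,6,7,8}; col 5 has {1,3,4,5,6,8,9}; region has {1,3,4,5,6,7,8} → only 2 remains.
C1 = 4: row 1 has {2,3,5,6,7,8,9}; col 3 has {1,3,5,6,7,8}; region has {1,2,3,5,6,7,8,9} → only 4 remains.
F1 = 1: row 1 has {2,3,4,5,6,7,8,9}; col 6 has {3,5,6,7,9}; region has {3,6,7,9} → only 1 remains.
C5 = 2: row 5 has {1,3,4,5,6,7,9}; col 3 has {1,3,4,5,6,7,8}; region has {1,3,4,5,6,7,9} → only 2 remains.
G5 = 8: row 5 has {1,2,3,4,5,6,7,9}; col 7 has {1,3,4,6,7,9}; region has {1,2,3,4,5,6,7,9} → only 8 remains.
D7 = 8: row 7 has {1,3,4,5,6,9}; col 4 has {1,2,3,4,5,6,7,9}; region has {1,3,4,5,6,9} → only 8 remains.
E7 = 7: row 7 has {1,3,4,5,6,8,9}; col 5 has {1,2,3,4,5,6,8,9}; region has {1,3,4,5,6,8,9} → only 7 remains.
F7 = 2: row 7 has {1,3,4,5,6,7,8,9}; col 6 has {1,3,5,6,7,9}; region has {1,3,4,5,6,7,8,9} → only 2 remains.
C9 = 9: row 9 has {1,2,3,4,5,6,7,8}; col 3 has {1,2,3,4,5,6,7,8}; region has {1,2,3,4,5,6,7,8} → only 9 remains.
G2 = 5: row 2 has {1,2,3,4,6,7,9}; col 7 has {1,3,4,6,7,8,9}; region has {1,3,6,7,9} → only 5 remains.
J2 = 8: row 2 has {1,2,3,4,5,6,7,9}; col 9 has {1,3,6,7,9}; region has {1,3,5,6,7,9} → only 8 remains.
F3 = 4: row 3 has {1,3,5,6,7,8,9}; col 6 has {1,2,3,5,6,7,9}; region has {1,3,5,6,7,8,9} → only 4 remains.
J3 = 2: row 3 has {1,3,4,5,6,7,8,9}; col 9 has {1,3,6,7,8,9}; region has {1,3,4,5,6,7,8,9} → only 2 remains.
G4 = 2: row 4 has {1,3,4,6,7,8,9}; col 7 has {1,3,4,5,6,7,8,9}; region has {1,3,4,6,7,8,9} → only 2 remains.
J4 = 5: row 4 has {1,2,3,4,6,7,8,9}; col 9 has {1,2,3,6,7,8,9}; region has {1,2,3,4,6,7,8,9} → only 5 remains.
F8 = 8: row 8 has {1,2,3,5,6,7,9}; col 6 has {1,2,3,4,5,6,7,9}; region has {1,2,3,5,6,7,9} → only 8 remains.
J8 = 4: row 8 has {1,2,3,5,6,7,8,9}; col 9 has {1,2,3,5,6,7,8,9}; region has {1,2,3,5,6,7,8,9} → only 4 remains.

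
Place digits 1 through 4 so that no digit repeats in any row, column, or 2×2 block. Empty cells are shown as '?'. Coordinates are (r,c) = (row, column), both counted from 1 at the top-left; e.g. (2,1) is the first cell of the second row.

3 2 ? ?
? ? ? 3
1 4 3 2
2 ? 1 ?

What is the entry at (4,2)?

(1,3) = 4: row 1 has {2,3}; col 3 has {1,3}; box has {3} → only 4 remains.
(1,4) = 1: row 1 has {2,3,4}; col 4 has {2,3}; box has {3,4} → only 1 remains.
(2,1) = 4: row 2 has {3}; col 1 has {1,2,3}; box has {2,3} → only 4 remains.
(2,2) = 1: row 2 has {3,4}; col 2 has {2,4}; box has {2,3,4} → only 1 remains.
(2,3) = 2: row 2 has {1,3,4}; col 3 has {1,3,4}; box has {1,3,4} → only 2 remains.
(4,2) = 3: row 4 has {1,2}; col 2 has {1,2,4}; box has {1,2,4} → only 3 remains.

3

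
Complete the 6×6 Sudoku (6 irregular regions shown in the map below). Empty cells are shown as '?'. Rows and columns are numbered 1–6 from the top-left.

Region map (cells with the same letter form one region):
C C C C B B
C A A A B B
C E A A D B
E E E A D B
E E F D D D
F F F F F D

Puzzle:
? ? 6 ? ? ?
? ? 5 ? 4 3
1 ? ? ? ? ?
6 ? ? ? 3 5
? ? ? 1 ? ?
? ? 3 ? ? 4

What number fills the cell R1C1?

4

R2C1 = 2: row 2 has {3,4,5}; col 1 has {1,6}; region has {1,6} → only 2 remains.
R2C4 = 6: row 2 has {2,3,4,5}; col 4 has {1}; region has {5} → only 6 remains.
R6C1 = 5: row 6 has {3,4}; col 1 has {1,2,6}; region has {3} → only 5 remains.
R6C4 = 2: row 6 has {3,4,5}; col 4 has {1,6}; region has {3,5} → only 2 remains.
R2C2 = 1: row 2 has {2,3,4,5,6}; col 2 has {}; region has {5,6} → only 1 remains.
R4C4 = 4: row 4 has {3,5,6}; col 4 has {1,2,6}; region has {1,5,6} → only 4 remains.
R5C3 = 4: row 5 has {1}; col 3 has {3,5,6}; region has {2,3,5} → only 4 remains.
R6C2 = 6: row 6 has {2,3,4,5}; col 2 has {1}; region has {2,3,4,5} → only 6 remains.
R6C5 = 1: row 6 has {2,3,4,5,6}; col 5 has {3,4}; region has {2,3,4,5,6} → only 1 remains.
R1C5 = 2: row 1 has {6}; col 5 has {1,3,4}; region has {3,4,5} → only 2 remains.
R1C6 = 1: row 1 has {2,6}; col 6 has {3,4,5}; region has {2,3,4,5} → only 1 remains.
R3C3 = 2: row 3 has {1}; col 3 has {3,4,5,6}; region has {1,4,5,6} → only 2 remains.
R3C4 = 3: row 3 has {1,2}; col 4 has {1,2,4,6}; region has {1,2,4,5,6} → only 3 remains.
R3C6 = 6: row 3 has {1,2,3}; col 6 has {1,3,4,5}; region has {1,2,3,4,5} → only 6 remains.
R4C2 = 2: row 4 has {3,4,5,6}; col 2 has {1,6}; region has {6} → only 2 remains.
R4C3 = 1: row 4 has {2,3,4,5,6}; col 3 has {2,3,4,5,6}; region has {2,6} → only 1 remains.
R5C1 = 3: row 5 has {1,4}; col 1 has {1,2,5,6}; region has {1,2,6} → only 3 remains.
R5C2 = 5: row 5 has {1,3,4}; col 2 has {1,2,6}; region has {1,2,3,6} → only 5 remains.
R5C5 = 6: row 5 has {1,3,4,5}; col 5 has {1,2,3,4}; region has {1,3,4} → only 6 remains.
R5C6 = 2: row 5 has {1,3,4,5,6}; col 6 has {1,3,4,5,6}; region has {1,3,4,6} → only 2 remains.
R1C1 = 4: row 1 has {1,2,6}; col 1 has {1,2,3,5,6}; region has {1,2,6} → only 4 remains.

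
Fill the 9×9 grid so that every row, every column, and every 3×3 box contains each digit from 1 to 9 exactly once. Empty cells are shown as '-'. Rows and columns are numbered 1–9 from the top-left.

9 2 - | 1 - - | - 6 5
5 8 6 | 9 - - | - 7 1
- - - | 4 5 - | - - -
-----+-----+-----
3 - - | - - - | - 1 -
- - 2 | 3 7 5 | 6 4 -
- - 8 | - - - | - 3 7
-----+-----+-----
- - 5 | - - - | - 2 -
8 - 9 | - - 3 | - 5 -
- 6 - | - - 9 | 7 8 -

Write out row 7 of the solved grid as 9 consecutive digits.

435718926

R2C6 = 2 (sole candidate).
R3C8 = 9 (sole candidate).
R5C1 = 1 (sole candidate).
R5C2 = 9 (sole candidate).
R5C9 = 8 (sole candidate).
R2C5 = 3 (sole candidate).
R2C7 = 4 (sole candidate).
R3C1 = 7 (sole candidate).
R7C1 = 4: row 7 has {2,5}; col 1 has {1,3,5,7,8,9}; box has {5,6,8,9} → only 4 remains.
R8C7 = 1 (sole candidate).
R9C1 = 2 (sole candidate).
R9C4 = 5 (sole candidate).
R1C5 = 8 (sole candidate).
R1C6 = 7 (sole candidate).
R1C7 = 3 (sole candidate).
R3C6 = 6 (sole candidate).
R3C9 = 2 (sole candidate).
R4C9 = 9 (sole candidate).
R6C1 = 6 (sole candidate).
R6C4 = 2 (sole candidate).
R6C7 = 5 (sole candidate).
R7C7 = 9: row 7 has {2,4,5}; col 7 has {1,3,4,5,6,7}; box has {1,2,5,7,8} → only 9 remains.
R8C2 = 7 (sole candidate).
R8C4 = 6 (sole candidate).
R8C9 = 4 (sole candidate).
R9C9 = 3 (sole candidate).
R1C3 = 4 (sole candidate).
R3C7 = 8 (sole candidate).
R4C3 = 7 (sole candidate).
R4C4 = 8 (sole candidate).
R4C6 = 4 (sole candidate).
R4C7 = 2 (sole candidate).
R6C2 = 4 (sole candidate).
R6C6 = 1 (sole candidate).
R7C4 = 7: row 7 has {2,4,5,9}; col 4 has {1,2,3,4,5,6,8,9}; box has {3,5,6,9} → only 7 remains.
R7C5 = 1: row 7 has {2,4,5,7,9}; col 5 has {3,5,7,8}; box has {3,5,6,7,9} → only 1 remains.
R7C6 = 8: row 7 has {1,2,4,5,7,9}; col 6 has {1,2,3,4,5,6,7,9}; box has {1,3,5,6,7,9} → only 8 remains.
R7C9 = 6: row 7 has {1,2,4,5,7,8,9}; col 9 has {1,2,3,4,5,7,8,9}; box has {1,2,3,4,5,7,8,9} → only 6 remains.
R8C5 = 2 (sole candidate).
R9C3 = 1 (sole candidate).
R9C5 = 4 (sole candidate).
R3C3 = 3 (sole candidate).
R4C2 = 5 (sole candidate).
R4C5 = 6 (sole candidate).
R6C5 = 9 (sole candidate).
R7C2 = 3: row 7 has {1,2,4,5,6,7,8,9}; col 2 has {2,4,5,6,7,8,9}; box has {1,2,4,5,6,7,8,9} → only 3 remains.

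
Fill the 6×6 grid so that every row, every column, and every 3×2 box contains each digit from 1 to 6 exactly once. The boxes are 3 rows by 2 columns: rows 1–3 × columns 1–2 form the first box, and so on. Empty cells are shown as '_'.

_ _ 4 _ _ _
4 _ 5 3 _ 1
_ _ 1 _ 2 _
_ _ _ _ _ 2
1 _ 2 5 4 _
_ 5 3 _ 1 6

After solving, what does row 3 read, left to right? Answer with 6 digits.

row 2, column 5 = 6: row 2 has {1,3,4,5}; col 5 has {1,2,4}; box has {1,2} → only 6 remains.
row 3, column 4 = 6: row 3 has {1,2}; col 4 has {3,5}; box has {1,3,4,5} → only 6 remains.
row 4, column 3 = 6: row 4 has {2}; col 3 has {1,2,3,4,5}; box has {2,3,5} → only 6 remains.
row 5, column 6 = 3: row 5 has {1,2,4,5}; col 6 has {1,2,6}; box has {1,2,4,6} → only 3 remains.
row 6, column 1 = 2: row 6 has {1,3,5,6}; col 1 has {1,4}; box has {1,5} → only 2 remains.
row 6, column 4 = 4: row 6 has {1,2,3,5,6}; col 4 has {3,5,6}; box has {2,3,5,6} → only 4 remains.
row 1, column 4 = 2: row 1 has {4}; col 4 has {3,4,5,6}; box has {1,3,4,5,6} → only 2 remains.
row 1, column 6 = 5: row 1 has {2,4}; col 6 has {1,2,3,6}; box has {1,2,6} → only 5 remains.
row 2, column 2 = 2: row 2 has {1,3,4,5,6}; col 2 has {5}; box has {4} → only 2 remains.
row 3, column 2 = 3: row 3 has {1,2,6}; col 2 has {2,5}; box has {2,4} → only 3 remains.
row 3, column 6 = 4: row 3 has {1,2,3,6}; col 6 has {1,2,3,5,6}; box has {1,2,5,6} → only 4 remains.
row 4, column 1 = 3: row 4 has {2,6}; col 1 has {1,2,4}; box has {1,2,5} → only 3 remains.
row 4, column 2 = 4: row 4 has {2,3,6}; col 2 has {2,3,5}; box has {1,2,3,5} → only 4 remains.
row 4, column 4 = 1: row 4 has {2,3,4,6}; col 4 has {2,3,4,5,6}; box has {2,3,4,5,6} → only 1 remains.
row 4, column 5 = 5: row 4 has {1,2,3,4,6}; col 5 has {1,2,4,6}; box has {1,2,3,4,6} → only 5 remains.
row 5, column 2 = 6: row 5 has {1,2,3,4,5}; col 2 has {2,3,4,5}; box has {1,2,3,4,5} → only 6 remains.
row 1, column 1 = 6: row 1 has {2,4,5}; col 1 has {1,2,3,4}; box has {2,3,4} → only 6 remains.
row 1, column 2 = 1: row 1 has {2,4,5,6}; col 2 has {2,3,4,5,6}; box has {2,3,4,6} → only 1 remains.
row 1, column 5 = 3: row 1 has {1,2,4,5,6}; col 5 has {1,2,4,5,6}; box has {1,2,4,5,6} → only 3 remains.
row 3, column 1 = 5: row 3 has {1,2,3,4,6}; col 1 has {1,2,3,4,6}; box has {1,2,3,4,6} → only 5 remains.

531624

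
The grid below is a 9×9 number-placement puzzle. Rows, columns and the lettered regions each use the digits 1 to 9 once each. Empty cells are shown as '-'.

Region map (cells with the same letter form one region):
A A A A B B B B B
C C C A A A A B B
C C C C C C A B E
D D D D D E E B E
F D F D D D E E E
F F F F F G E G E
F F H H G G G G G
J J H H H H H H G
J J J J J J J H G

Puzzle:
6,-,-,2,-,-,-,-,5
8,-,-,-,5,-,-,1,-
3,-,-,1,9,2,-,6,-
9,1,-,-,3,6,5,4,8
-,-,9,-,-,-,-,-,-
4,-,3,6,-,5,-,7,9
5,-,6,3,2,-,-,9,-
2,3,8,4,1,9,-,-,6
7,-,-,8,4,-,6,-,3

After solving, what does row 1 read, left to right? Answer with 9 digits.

641273985

row 4, column 4 = 7: row 4 has {1,3,4,5,6,8,9}; col 4 has {1,2,3,4,6,8}; region has {1,3,9} → only 7 remains.
row 5, column 1 = 1: row 5 has {9}; col 1 has {2,3,4,5,6,7,8,9}; region has {3,4,5,6,9} → only 1 remains.
row 5, column 4 = 5: row 5 has {1,9}; col 4 has {1,2,3,4,6,7,8}; region has {1,3,7,9} → only 5 remains.
row 6, column 5 = 8: row 6 has {3,4,5,6,7,9}; col 5 has {1,2,3,4,5,9}; region has {1,3,4,5,6,9} → only 8 remains.
row 7, column 2 = 7: row 7 has {2,3,5,6,9}; col 2 has {1,3}; region has {1,3,4,5,6,8,9} → only 7 remains.
row 8, column 7 = 7: row 8 has {1,2,3,4,6,8,9}; col 7 has {5,6}; region has {1,3,4,6,8,9} → only 7 remains.
row 8, column 8 = 5: row 8 has {1,2,3,4,6,7,8,9}; col 8 has {1,4,6,7,9}; region has {1,3,4,6,7,8,9} → only 5 remains.
row 9, column 6 = 1: row 9 has {3,4,6,7,8}; col 6 has {2,5,6,9}; region has {2,3,4,6,7,8} → only 1 remains.
row 9, column 8 = 2: row 9 has {1,3,4,6,7,8}; col 8 has {1,4,5,6,7,9}; region has {1,3,4,5,6,7,8,9} → only 2 remains.
row 1, column 5 = 7: row 1 has {2,5,6}; col 5 has {1,2,3,4,5,8,9}; region has {1,4,5,6} → only 7 remains.
row 2, column 4 = 9: row 2 has {1,5,8}; col 4 has {1,2,3,4,5,6,7,8}; region has {2,5,6} → only 9 remains.
row 2, column 9 = 2: row 2 has {1,5,8,9}; col 9 has {3,5,6,8,9}; region has {1,4,5,6,7} → only 2 remains.
row 4, column 3 = 2: row 4 has {1,3,4,5,6,7,8,9}; col 3 has {3,6,8,9}; region has {1,3,5,7,9} → only 2 remains.
row 5, column 5 = 6: row 5 has {1,5,9}; col 5 has {1,2,3,4,5,7,8,9}; region has {1,2,3,5,7,9} → only 6 remains.
row 5, column 8 = 3: row 5 has {1,5,6,9}; col 8 has {1,2,4,5,6,7,9}; region has {5,6,8,9} → only 3 remains.
row 6, column 2 = 2: row 6 has {3,4,5,6,7,8,9}; col 2 has {1,3,7}; region has {1,3,4,5,6,7,8,9} → only 2 remains.
row 6, column 7 = 1: row 6 has {2,3,4,5,6,7,8,9}; col 7 has {5,6,7}; region has {3,5,6,8,9} → only 1 remains.
row 9, column 3 = 5: row 9 has {1,2,3,4,6,7,8}; col 3 has {2,3,6,8,9}; region has {1,2,3,4,6,7,8} → only 5 remains.
row 1, column 8 = 8: row 1 has {2,5,6,7}; col 8 has {1,2,3,4,5,6,7,9}; region has {1,2,4,5,6,7} → only 8 remains.
row 9, column 2 = 9: row 9 has {1,2,3,4,5,6,7,8}; col 2 has {1,2,3,7}; region has {1,2,3,4,5,6,7,8} → only 9 remains.
row 1, column 2 = 4: row 1 has {2,5,6,7,8}; col 2 has {1,2,3,7,9}; region has {2,5,6,9} → only 4 remains.
row 1, column 3 = 1: row 1 has {2,4,5,6,7,8}; col 3 has {2,3,5,6,8,9}; region has {2,4,5,6,9} → only 1 remains.
row 1, column 6 = 3: row 1 has {1,2,4,5,6,7,8}; col 6 has {1,2,5,6,9}; region has {1,2,4,5,6,7,8} → only 3 remains.
row 1, column 7 = 9: row 1 has {1,2,3,4,5,6,7,8}; col 7 has {1,5,6,7}; region has {1,2,3,4,5,6,7,8} → only 9 remains.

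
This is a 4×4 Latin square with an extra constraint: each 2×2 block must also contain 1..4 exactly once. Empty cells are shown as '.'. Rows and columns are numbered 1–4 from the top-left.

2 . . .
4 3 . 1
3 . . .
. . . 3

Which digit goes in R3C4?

2

R1C2 = 1: row 1 has {2}; col 2 has {3}; box has {2,3,4} → only 1 remains.
R1C4 = 4: row 1 has {1,2}; col 4 has {1,3}; box has {1} → only 4 remains.
R2C3 = 2: row 2 has {1,3,4}; col 3 has {}; box has {1,4} → only 2 remains.
R3C4 = 2: row 3 has {3}; col 4 has {1,3,4}; box has {3} → only 2 remains.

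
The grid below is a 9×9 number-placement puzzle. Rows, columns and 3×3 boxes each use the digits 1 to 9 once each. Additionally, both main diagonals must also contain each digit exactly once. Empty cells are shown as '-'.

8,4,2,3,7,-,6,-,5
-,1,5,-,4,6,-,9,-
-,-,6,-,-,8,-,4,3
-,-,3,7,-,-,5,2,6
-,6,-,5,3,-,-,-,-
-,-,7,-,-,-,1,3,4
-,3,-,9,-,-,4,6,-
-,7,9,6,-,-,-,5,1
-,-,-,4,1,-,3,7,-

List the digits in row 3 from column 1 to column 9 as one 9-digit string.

r1c8 = 1 (sole candidate).
r2c4 = 2 (sole candidate).
r3c2 = 9: row 3 has {3,4,6,8}; col 2 has {1,3,4,6,7}; box has {1,2,4,5,6,8} → only 9 remains.
r3c4 = 1: row 3 has {3,4,6,8,9}; col 4 has {2,3,4,5,6,7,9}; box has {2,3,4,6,7,8} → only 1 remains.
r3c5 = 5: row 3 has {1,3,4,6,8,9}; col 5 has {1,3,4,7}; box has {1,2,3,4,6,7,8} → only 5 remains.
r3c7 = 2: row 3 has {1,3,4,5,6,8,9}; col 7 has {1,3,4,5,6}; box has {1,3,4,5,6,9}; anti-diagonal has {3,5,7,9} → only 2 remains.
r4c2 = 8 (sole candidate).
r4c5 = 9 (sole candidate).
r5c8 = 8 (sole candidate).
r6c4 = 8 (sole candidate).
r6c6 = 2 (sole candidate).
r7c3 = 1 (sole candidate).
r8c6 = 3 (sole candidate).
r8c7 = 8 (sole candidate).
r9c1 = 6 (sole candidate).
r9c3 = 8 (sole candidate).
r9c6 = 5 (sole candidate).
r9c9 = 9 (sole candidate).
r1c6 = 9 (sole candidate).
r2c7 = 7 (sole candidate).
r2c9 = 8 (sole candidate).
r3c1 = 7: row 3 has {1,2,3,4,5,6,8,9}; col 1 has {6,8}; box has {1,2,4,5,6,8,9} → only 7 remains.

796158243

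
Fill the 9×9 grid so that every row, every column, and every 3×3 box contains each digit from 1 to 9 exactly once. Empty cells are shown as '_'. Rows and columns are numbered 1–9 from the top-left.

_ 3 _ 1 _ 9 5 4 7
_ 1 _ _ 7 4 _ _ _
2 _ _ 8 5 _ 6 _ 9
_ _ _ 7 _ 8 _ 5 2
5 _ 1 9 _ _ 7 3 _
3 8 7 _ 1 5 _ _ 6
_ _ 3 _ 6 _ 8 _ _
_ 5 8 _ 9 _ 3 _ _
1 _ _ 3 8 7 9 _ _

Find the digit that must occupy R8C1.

R1C3 = 6 (sole candidate).
R1C5 = 2 (sole candidate).
R2C4 = 6 (sole candidate).
R2C7 = 2 (sole candidate).
R2C8 = 8 (sole candidate).
R2C9 = 3 (sole candidate).
R3C3 = 4 (sole candidate).
R3C6 = 3 (sole candidate).
R3C8 = 1 (sole candidate).
R4C3 = 9 (sole candidate).
R5C5 = 4 (sole candidate).
R5C9 = 8 (sole candidate).
R6C4 = 2 (sole candidate).
R6C7 = 4 (sole candidate).
R6C8 = 9 (sole candidate).
R8C4 = 4 (sole candidate).
R8C9 = 1 (sole candidate).
R9C3 = 2 (sole candidate).
R9C8 = 6 (sole candidate).
R1C1 = 8 (sole candidate).
R2C1 = 9 (sole candidate).
R2C3 = 5 (sole candidate).
R3C2 = 7 (sole candidate).
R4C5 = 3 (sole candidate).
R4C7 = 1 (sole candidate).
R5C6 = 6 (sole candidate).
R7C4 = 5 (sole candidate).
R7C9 = 4 (sole candidate).
R8C6 = 2 (sole candidate).
R8C8 = 7 (sole candidate).
R9C2 = 4 (sole candidate).
R9C9 = 5 (sole candidate).
R4C2 = 6 (sole candidate).
R5C2 = 2 (sole candidate).
R7C1 = 7 (sole candidate).
R7C2 = 9 (sole candidate).
R7C6 = 1 (sole candidate).
R7C8 = 2 (sole candidate).
R8C1 = 6: row 8 has {1,2,3,4,5,7,8,9}; col 1 has {1,2,3,5,7,8,9}; box has {1,2,3,4,5,7,8,9} → only 6 remains.

6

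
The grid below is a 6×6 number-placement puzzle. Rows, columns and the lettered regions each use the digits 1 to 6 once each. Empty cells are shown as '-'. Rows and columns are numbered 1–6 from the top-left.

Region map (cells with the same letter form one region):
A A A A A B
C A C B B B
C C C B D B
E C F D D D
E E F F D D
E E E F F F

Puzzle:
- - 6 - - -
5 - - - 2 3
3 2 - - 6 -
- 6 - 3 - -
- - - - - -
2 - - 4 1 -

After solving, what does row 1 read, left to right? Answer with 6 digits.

r1c4 = 2: in row 1, 2 can only go here (every other open cell in that row sees a 2).
r2c4 = 6: in row 2, 6 can only go here (every other open cell in that row sees a 6).
r5c4 = 5: row 5 has {}; col 4 has {2,3,4,6}; region has {1,4} → only 5 remains.
r5c5 = 4: row 5 has {5}; col 5 has {1,2,6}; region has {3,6} → only 4 remains.
r6c6 = 6: row 6 has {1,2,4}; col 6 has {3}; region has {1,4,5} → only 6 remains.
r3c4 = 1: row 3 has {2,3,6}; col 4 has {2,3,4,5,6}; region has {2,3,6} → only 1 remains.
r4c3 = 2: row 4 has {3,6}; col 3 has {6}; region has {1,4,5,6} → only 2 remains.
r4c5 = 5: row 4 has {2,3,6}; col 5 has {1,2,4,6}; region has {3,4,6} → only 5 remains.
r4c6 = 1: row 4 has {2,3,5,6}; col 6 has {3,6}; region has {3,4,5,6} → only 1 remains.
r5c3 = 3: row 5 has {4,5}; col 3 has {2,6}; region has {1,2,4,5,6} → only 3 remains.
r5c6 = 2: row 5 has {3,4,5}; col 6 has {1,3,6}; region has {1,3,4,5,6} → only 2 remains.
r6c3 = 5: row 6 has {1,2,4,6}; col 3 has {2,3,6}; region has {2} → only 5 remains.
r1c5 = 3: row 1 has {2,6}; col 5 has {1,2,4,5,6}; region has {2,6} → only 3 remains.
r3c3 = 4: row 3 has {1,2,3,6}; col 3 has {2,3,5,6}; region has {2,3,5,6} → only 4 remains.
r3c6 = 5: row 3 has {1,2,3,4,6}; col 6 has {1,2,3,6}; region has {1,2,3,6} → only 5 remains.
r4c1 = 4: row 4 has {1,2,3,5,6}; col 1 has {2,3,5}; region has {2,5} → only 4 remains.
r5c2 = 1: row 5 has {2,3,4,5}; col 2 has {2,6}; region has {2,4,5} → only 1 remains.
r6c2 = 3: row 6 has {1,2,4,5,6}; col 2 has {1,2,6}; region has {1,2,4,5} → only 3 remains.
r1c1 = 1: row 1 has {2,3,6}; col 1 has {2,3,4,5}; region has {2,3,6} → only 1 remains.
r1c6 = 4: row 1 has {1,2,3,6}; col 6 has {1,2,3,5,6}; region has {1,2,3,5,6} → only 4 remains.
r2c2 = 4: row 2 has {2,3,5,6}; col 2 has {1,2,3,6}; region has {1,2,3,6} → only 4 remains.
r2c3 = 1: row 2 has {2,3,4,5,6}; col 3 has {2,3,4,5,6}; region has {2,3,4,5,6} → only 1 remains.
r5c1 = 6: row 5 has {1,2,3,4,5}; col 1 has {1,2,3,4,5}; region has {1,2,3,4,5} → only 6 remains.
r1c2 = 5: row 1 has {1,2,3,4,6}; col 2 has {1,2,3,4,6}; region has {1,2,3,4,6} → only 5 remains.

156234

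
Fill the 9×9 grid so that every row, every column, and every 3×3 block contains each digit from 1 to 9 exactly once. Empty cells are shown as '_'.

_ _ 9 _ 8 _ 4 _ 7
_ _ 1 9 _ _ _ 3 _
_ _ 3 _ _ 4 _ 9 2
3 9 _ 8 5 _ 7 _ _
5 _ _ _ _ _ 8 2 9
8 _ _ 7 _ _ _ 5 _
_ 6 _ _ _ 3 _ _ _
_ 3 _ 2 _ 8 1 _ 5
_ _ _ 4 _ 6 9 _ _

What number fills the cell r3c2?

8

r5c6 = 1: row 5 has {2,5,8,9}; col 6 has {3,4,6,8}; box has {5,7,8} → only 1 remains.
r7c7 = 2: row 7 has {3,6}; col 7 has {1,4,7,8,9}; box has {1,5,9} → only 2 remains.
r4c6 = 2: row 4 has {3,5,7,8,9}; col 6 has {1,3,4,6,8}; box has {1,5,7,8} → only 2 remains.
r6c6 = 9: row 6 has {5,7,8}; col 6 has {1,2,3,4,6,8}; box has {1,2,5,7,8} → only 9 remains.
r1c6 = 5: row 1 has {4,7,8,9}; col 6 has {1,2,3,4,6,8,9}; box has {4,8,9} → only 5 remains.
r2c6 = 7: row 2 has {1,3,9}; col 6 has {1,2,3,4,5,6,8,9}; box has {4,5,8,9} → only 7 remains.
r1c2 = 2: row 1 has {4,5,7,8,9}; col 2 has {3,6,9}; box has {1,3,9} → only 2 remains.
r1c1 = 6: row 1 has {2,4,5,7,8,9}; col 1 has {3,5,8}; box has {1,2,3,9} → only 6 remains.
r1c8 = 1: row 1 has {2,4,5,6,7,8,9}; col 8 has {2,3,5,9}; box has {2,3,4,7,9} → only 1 remains.
r2c1 = 4: row 2 has {1,3,7,9}; col 1 has {3,5,6,8}; box has {1,2,3,6,9} → only 4 remains.
r3c1 = 7: row 3 has {2,3,4,9}; col 1 has {3,4,5,6,8}; box has {1,2,3,4,6,9} → only 7 remains.
r8c1 = 9: row 8 has {1,2,3,5,8}; col 1 has {3,4,5,6,7,8}; box has {3,6} → only 9 remains.
r8c5 = 7: row 8 has {1,2,3,5,8,9}; col 5 has {5,8}; box has {2,3,4,6,8} → only 7 remains.
r9c5 = 1: row 9 has {4,6,9}; col 5 has {5,7,8}; box has {2,3,4,6,7,8} → only 1 remains.
r1c4 = 3: row 1 has {1,2,4,5,6,7,8,9}; col 4 has {2,4,7,8,9}; box has {4,5,7,8,9} → only 3 remains.
r3c5 = 6: row 3 has {2,3,4,7,9}; col 5 has {1,5,7,8}; box has {3,4,5,7,8,9} → only 6 remains.
r3c7 = 5: row 3 has {2,3,4,6,7,9}; col 7 has {1,2,4,7,8,9}; box has {1,2,3,4,7,9} → only 5 remains.
r5c4 = 6: row 5 has {1,2,5,8,9}; col 4 has {2,3,4,7,8,9}; box has {1,2,5,7,8,9} → only 6 remains.
r7c1 = 1: row 7 has {2,3,6}; col 1 has {3,4,5,6,7,8,9}; box has {3,6,9} → only 1 remains.
r7c4 = 5: row 7 has {1,2,3,6}; col 4 has {2,3,4,6,7,8,9}; box has {1,2,3,4,6,7,8} → only 5 remains.
r7c5 = 9: row 7 has {1,2,3,5,6}; col 5 has {1,5,6,7,8}; box has {1,2,3,4,5,6,7,8} → only 9 remains.
r8c3 = 4: row 8 has {1,2,3,5,7,8,9}; col 3 has {1,3,9}; box has {1,3,6,9} → only 4 remains.
r8c8 = 6: row 8 has {1,2,3,4,5,7,8,9}; col 8 has {1,2,3,5,9}; box has {1,2,5,9} → only 6 remains.
r9c1 = 2: row 9 has {1,4,6,9}; col 1 has {1,3,4,5,6,7,8,9}; box has {1,3,4,6,9} → only 2 remains.
r2c5 = 2: row 2 has {1,3,4,7,9}; col 5 has {1,5,6,7,8,9}; box has {3,4,5,6,7,8,9} → only 2 remains.
r2c7 = 6: row 2 has {1,2,3,4,7,9}; col 7 has {1,2,4,5,7,8,9}; box has {1,2,3,4,5,7,9} → only 6 remains.
r2c9 = 8: row 2 has {1,2,3,4,6,7,9}; col 9 has {2,5,7,9}; box has {1,2,3,4,5,6,7,9} → only 8 remains.
r3c2 = 8: row 3 has {2,3,4,5,6,7,9}; col 2 has {2,3,6,9}; box has {1,2,3,4,6,7,9} → only 8 remains.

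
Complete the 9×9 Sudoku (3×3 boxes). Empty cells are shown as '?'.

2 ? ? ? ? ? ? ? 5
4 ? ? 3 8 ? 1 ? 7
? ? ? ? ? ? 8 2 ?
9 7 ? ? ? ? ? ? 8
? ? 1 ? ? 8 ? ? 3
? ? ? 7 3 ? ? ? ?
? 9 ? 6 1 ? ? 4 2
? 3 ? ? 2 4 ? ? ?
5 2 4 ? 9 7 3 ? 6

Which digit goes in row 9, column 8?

row 5, column 1 = 6 (sole candidate).
row 6, column 1 = 8 (sole candidate).
row 7, column 1 = 7 (sole candidate).
row 7, column 3 = 8 (sole candidate).
row 7, column 7 = 5 (sole candidate).
row 8, column 1 = 1 (sole candidate).
row 8, column 3 = 6 (sole candidate).
row 8, column 9 = 9 (sole candidate).
row 9, column 4 = 8 (sole candidate).
row 9, column 8 = 1: row 9 has {2,3,4,5,6,7,8,9}; col 8 has {2,4}; box has {2,3,4,5,6,9} → only 1 remains.

1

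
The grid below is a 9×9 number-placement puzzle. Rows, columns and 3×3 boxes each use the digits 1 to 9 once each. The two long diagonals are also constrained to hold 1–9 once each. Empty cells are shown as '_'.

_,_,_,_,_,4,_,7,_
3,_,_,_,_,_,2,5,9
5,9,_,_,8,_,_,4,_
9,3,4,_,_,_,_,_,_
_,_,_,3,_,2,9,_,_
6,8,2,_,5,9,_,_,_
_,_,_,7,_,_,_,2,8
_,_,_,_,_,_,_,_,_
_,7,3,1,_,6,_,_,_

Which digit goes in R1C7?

8

R2C4 = 6: row 2 has {2,3,5,9}; col 4 has {1,3,7}; box has {4,8} → only 6 remains.
R3C4 = 2: row 3 has {4,5,8,9}; col 4 has {1,3,6,7}; box has {4,6,8} → only 2 remains.
R4C4 = 8: row 4 has {3,4,9}; col 4 has {1,2,3,6,7}; box has {2,3,5,9}; main diagonal has {9} → only 8 remains.
R6C4 = 4: row 6 has {2,5,6,8,9}; col 4 has {1,2,3,6,7,8}; box has {2,3,5,8,9}; anti-diagonal has {5} → only 4 remains.
R9C8 = 9: row 9 has {1,3,6,7}; col 8 has {2,4,5,7}; box has {2,8} → only 9 remains.
R1C4 = 5: in row 1, 5 can only go here (every other open cell in that row sees a 5).
R8C4 = 9: row 8 has {}; col 4 has {1,2,3,4,5,6,7,8}; box has {1,6,7} → only 9 remains.
R1C5 = 9: in row 1, 9 can only go here (every other open cell in that row sees a 9).
R2C3 = 8: in row 2, 8 can only go here (every other open cell in that row sees an 8).
R2C2 = 4: in row 2, 4 can only go here (every other open cell in that row sees a 4).
R9C9 = 5: row 9 has {1,3,6,7,9}; col 9 has {8,9}; box has {2,8,9}; main diagonal has {4,8,9} → only 5 remains.
R9C7 = 4: row 9 has {1,3,5,6,7,9}; col 7 has {2,9}; box has {2,5,8,9} → only 4 remains.
R9C5 = 2: row 9 has {1,3,4,5,6,7,9}; col 5 has {5,8,9}; box has {1,6,7,9} → only 2 remains.
R9C1 = 8: row 9 has {1,2,3,4,5,6,7,9}; col 1 has {3,5,6,9}; box has {3,7}; anti-diagonal has {4,5} → only 8 remains.
R1C7 = 8: in row 1, 8 can only go here (every other open cell in that row sees an 8).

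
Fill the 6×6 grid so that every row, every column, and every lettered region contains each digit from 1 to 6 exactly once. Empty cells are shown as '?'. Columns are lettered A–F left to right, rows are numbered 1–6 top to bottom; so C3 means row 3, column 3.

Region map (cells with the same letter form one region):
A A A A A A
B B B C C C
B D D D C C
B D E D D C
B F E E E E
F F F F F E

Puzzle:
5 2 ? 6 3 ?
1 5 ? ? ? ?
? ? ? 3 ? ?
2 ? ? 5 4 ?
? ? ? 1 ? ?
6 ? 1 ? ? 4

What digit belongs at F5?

C1 = 4: row 1 has {2,3,5,6}; col 3 has {1}; region has {2,3,5,6} → only 4 remains.
F1 = 1: row 1 has {2,3,4,5,6}; col 6 has {4}; region has {2,3,4,5,6} → only 1 remains.
A3 = 4: row 3 has {3}; col 1 has {1,2,5,6}; region has {1,2,5} → only 4 remains.
A5 = 3: row 5 has {1}; col 1 has {1,2,4,5,6}; region has {1,2,4,5} → only 3 remains.
B5 = 4: row 5 has {1,3}; col 2 has {2,5}; region has {1,6} → only 4 remains.
B6 = 3: row 6 has {1,4,6}; col 2 has {2,4,5}; region has {1,4,6} → only 3 remains.
D6 = 2: row 6 has {1,3,4,6}; col 4 has {1,3,5,6}; region has {1,3,4,6} → only 2 remains.
E6 = 5: row 6 has {1,2,3,4,6}; col 5 has {3,4}; region has {1,2,3,4,6} → only 5 remains.
C2 = 6: row 2 has {1,5}; col 3 has {1,4}; region has {1,2,3,4,5} → only 6 remains.
D2 = 4: row 2 has {1,5,6}; col 4 has {1,2,3,5,6}; region has {} → only 4 remains.
E2 = 2: row 2 has {1,4,5,6}; col 5 has {3,4,5}; region has {4} → only 2 remains.
F2 = 3: row 2 has {1,2,4,5,6}; col 6 has {1,4}; region has {2,4} → only 3 remains.
C3 = 2: row 3 has {3,4}; col 3 has {1,4,6}; region has {3,4,5} → only 2 remains.
C4 = 3: row 4 has {2,4,5}; col 3 has {1,2,4,6}; region has {1,4} → only 3 remains.
F4 = 6: row 4 has {2,3,4,5}; col 6 has {1,3,4}; region has {2,3,4} → only 6 remains.
C5 = 5: row 5 has {1,3,4}; col 3 has {1,2,3,4,6}; region has {1,3,4} → only 5 remains.
E5 = 6: row 5 has {1,3,4,5}; col 5 has {2,3,4,5}; region has {1,3,4,5} → only 6 remains.
F5 = 2: row 5 has {1,3,4,5,6}; col 6 has {1,3,4,6}; region has {1,3,4,5,6} → only 2 remains.

2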